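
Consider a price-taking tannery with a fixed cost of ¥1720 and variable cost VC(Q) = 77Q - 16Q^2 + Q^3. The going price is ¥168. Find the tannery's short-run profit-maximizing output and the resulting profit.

AVC = 77 - 16Q + Q^2; min AVC = ¥13 at Q = 8. Since P = ¥168 ≥ min AVC, the firm produces.
With MC = 77 - 32Q + 3Q^2, P = MC on the upward-sloping part at Q* = 13.
TR = 168·13 = 2184. TC = 1720 + 494 = 2214. Profit = 2184 − 2214 = -¥30.
That loss of ¥30 beats the ¥1720 the firm would lose by shutting down; producing recovers ¥1690 of fixed cost.

Profit = -¥30 at Q = 13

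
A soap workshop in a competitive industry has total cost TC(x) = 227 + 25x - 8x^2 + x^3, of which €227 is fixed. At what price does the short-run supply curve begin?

€9 per unit

The firm shuts down when price falls below the minimum of average variable cost. AVC = VC/x = 25 - 8x + x^2.
dAVC/dx = -8 + 2x = 0 gives x = 4. min AVC = 25 - 8·4 + 4^2 = 9.
So the shutdown price is €9.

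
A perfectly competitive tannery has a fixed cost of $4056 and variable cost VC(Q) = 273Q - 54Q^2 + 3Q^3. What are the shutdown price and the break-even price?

Shutdown price = min AVC. AVC = 273 - 54Q + 3Q^2, with vertex at Q = 9 and minimum $30.
ATC = 4056/Q + 273 - 54Q + 3Q^2. Setting dATC/dQ = −4056/Q^2 − 54 + 6Q = 0 gives Q = 13 (since 6·13^3 − 54·13^2 = 4056).
min ATC = 4056/13 + 273 − 54·13 + 3·13^2 = $390. That is the break-even price.
Between these two prices the firm operates at a loss; above $390 it earns a profit.

Shutdown price = $30; break-even price = $390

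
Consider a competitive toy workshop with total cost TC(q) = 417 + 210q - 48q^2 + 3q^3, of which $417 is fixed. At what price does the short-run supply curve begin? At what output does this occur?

The shutdown price is the minimum of AVC. VC = 210q - 48q^2 + 3q^3, so AVC = 210 - 48q + 3q^2.
At the minimum of AVC, MC = AVC. MC = 210 - 96q + 9q^2; setting MC = AVC gives 6q^2 - 48q = 0, so q = 8. min AVC = 18.
For P < $18 the firm produces nothing.

$18 per unit, at q = 8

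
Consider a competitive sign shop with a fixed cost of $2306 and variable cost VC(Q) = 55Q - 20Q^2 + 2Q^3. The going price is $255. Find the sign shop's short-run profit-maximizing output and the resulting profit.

Profit = -$306 at Q = 10

AVC = 55 - 20Q + 2Q^2; min AVC = $5 at Q = 5. Since P = $255 ≥ min AVC, the firm produces.
With MC = 55 - 40Q + 6Q^2, P = MC on the upward-sloping part at Q* = 10.
TR = 255·10 = 2550. TC = 2306 + 550 = 2856. Profit = 2550 − 2856 = -$306.
By producing, the firm covers all variable cost plus $2000 of fixed cost; shutting down would lose the full $2306.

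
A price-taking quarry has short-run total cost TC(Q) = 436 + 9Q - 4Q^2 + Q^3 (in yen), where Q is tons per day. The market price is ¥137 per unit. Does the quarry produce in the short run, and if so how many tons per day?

Produce at Q = 8

Variable cost is VC = 9Q - 4Q^2 + Q^3, so AVC = VC/Q = 9 - 4Q + Q^2 and MC = dTC/dQ = 9 - 8Q + 3Q^2.
The AVC parabola has its vertex at Q = 4/2 = 2, where AVC = 9 - 4·2 + 2^2 = ¥5.
P = ¥137 exceeds min AVC = ¥5, so the firm stays open.
P = MC gives -128 - 8Q + 3Q^2 = 0, with roots -16/3 and 8. Take the larger (rising MC): Q* = 8.
Check: AVC at Q = 8 is ¥41 ≤ P, so revenue covers variable cost.
Profit = P·Q − TC = 137·8 − 764 = ¥332.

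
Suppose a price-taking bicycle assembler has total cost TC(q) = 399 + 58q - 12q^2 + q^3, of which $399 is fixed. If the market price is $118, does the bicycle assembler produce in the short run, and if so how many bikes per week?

Variable cost is VC = 58q - 12q^2 + q^3, so AVC = VC/q = 58 - 12q + q^2 and MC = dTC/dq = 58 - 24q + 3q^2.
AVC is minimized where dAVC/dq = -12 + 2q = 0, at q = 6; min AVC = 58 - 12·6 + 6^2 = $22.
Because $118 ≥ $22, revenue can cover variable cost; the firm operates.
Solving P = MC: -60 - 24q + 3q^2 = 0 ⇒ q = -2 or 10. On the upward-sloping branch, q* = 10.
Check: AVC at q = 10 is $38 ≤ P, so revenue covers variable cost.
Profit = P·q − TC = 118·10 − 779 = $401.

Produce at q = 10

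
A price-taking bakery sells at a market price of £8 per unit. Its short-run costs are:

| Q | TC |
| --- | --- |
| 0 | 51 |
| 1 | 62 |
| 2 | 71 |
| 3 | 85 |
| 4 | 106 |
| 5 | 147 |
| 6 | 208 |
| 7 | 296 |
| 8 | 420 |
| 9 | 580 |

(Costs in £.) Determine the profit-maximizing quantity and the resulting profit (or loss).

Q = 0 (shut down); profit = -£51

Profit at each row (π = 8Q − TC): Q=0: -51; Q=1: -54; Q=2: -55; Q=3: -61; Q=4: -74; Q=5: -107; Q=6: -160; Q=7: -240; Q=8: -356; Q=9: -508.
Profit is highest at Q = 0. Equivalently, the lowest AVC in the table is 20/2 ≈ £10 at Q = 2, and P = £8 falls below it — price never covers variable cost, so the firm shuts down and loses only its fixed cost.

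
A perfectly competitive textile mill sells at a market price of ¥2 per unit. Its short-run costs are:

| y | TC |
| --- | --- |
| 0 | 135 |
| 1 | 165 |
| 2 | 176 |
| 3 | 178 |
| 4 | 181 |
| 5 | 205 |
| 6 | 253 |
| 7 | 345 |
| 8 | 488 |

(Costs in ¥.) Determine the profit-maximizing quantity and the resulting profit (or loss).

y = 0 (shut down); profit = -¥135

Compute π = P·y − TC at each output: y=0: -135; y=1: -163; y=2: -172; y=3: -172; y=4: -173; y=5: -195; y=6: -241; y=7: -331; y=8: -472.
Profit is highest at y = 0. Equivalently, the lowest AVC in the table is 46/4 ≈ ¥11.50 at y = 4, and P = ¥2 falls below it — price never covers variable cost, so the firm shuts down and loses only its fixed cost.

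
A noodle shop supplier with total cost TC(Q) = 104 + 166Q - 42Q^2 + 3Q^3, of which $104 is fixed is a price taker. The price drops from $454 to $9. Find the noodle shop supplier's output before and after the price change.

Output falls from 12 to 0 (the firm shuts down)

MC = 166 - 84Q + 9Q^2; the shutdown threshold is min AVC = $19 (at Q = 7).
At P = $454 ≥ min AVC, set P = MC on the rising branch: Q = 12.
At P = $9 < min AVC = $19, price no longer covers variable cost at any output, so the firm shuts down: Q = 0.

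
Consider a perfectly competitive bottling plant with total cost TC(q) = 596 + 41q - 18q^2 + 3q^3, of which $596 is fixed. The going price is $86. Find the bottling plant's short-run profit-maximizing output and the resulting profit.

Profit = -$296 at q = 5

AVC = 41 - 18q + 3q^2; min AVC = $14 at q = 3. Since P = $86 ≥ min AVC, the firm produces.
MC = 41 - 36q + 9q^2. Setting P = MC and taking the root on the rising branch gives q* = 5.
TR = 86·5 = 430. TC = 596 + 130 = 726. Profit = 430 − 726 = -$296.
Shutting down would mean losing the fixed cost of $596, so operating at a loss of $296 is better by $300.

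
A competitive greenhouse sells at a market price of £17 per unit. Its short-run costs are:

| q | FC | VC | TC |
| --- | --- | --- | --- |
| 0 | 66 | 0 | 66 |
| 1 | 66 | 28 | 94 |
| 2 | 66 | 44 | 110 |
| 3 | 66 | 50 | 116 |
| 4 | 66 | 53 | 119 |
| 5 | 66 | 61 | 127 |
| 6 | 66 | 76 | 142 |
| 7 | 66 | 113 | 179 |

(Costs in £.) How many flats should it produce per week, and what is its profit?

q = 6; profit = -£40

Tabulate TR − TC: q=0: -66; q=1: -77; q=2: -76; q=3: -65; q=4: -51; q=5: -42; q=6: -40; q=7: -60.
Profit is maximized at q = 6. AVC there is 76/6 = £12.67 ≤ P, so producing beats shutting down (which would give -£66).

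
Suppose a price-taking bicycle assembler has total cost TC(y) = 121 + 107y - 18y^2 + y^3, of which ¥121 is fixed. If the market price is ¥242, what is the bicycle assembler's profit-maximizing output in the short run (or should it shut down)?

Produce at y = 15

From TC, MC = TC'(y) = 107 - 36y + 3y^2 and AVC = VC/y = 107 - 18y + y^2.
AVC hits its minimum where MC = AVC, at y = 9, giving min AVC = 107 - 18·9 + 9^2 = ¥26.
P = ¥242 exceeds min AVC = ¥26, so the firm stays open.
P = MC gives -135 - 36y + 3y^2 = 0, with roots -3 and 15. Take the larger (rising MC): y* = 15.
Check: AVC at y = 15 is ¥62 ≤ P, so revenue covers variable cost.
Profit = P·y − TC = 242·15 − 1051 = ¥2579.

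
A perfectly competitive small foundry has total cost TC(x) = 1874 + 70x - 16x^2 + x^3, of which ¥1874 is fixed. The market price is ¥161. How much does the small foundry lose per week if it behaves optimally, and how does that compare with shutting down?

Profit = -¥184 at x = 13

AVC = 70 - 16x + x^2; min AVC = ¥6 at x = 8. Since P = ¥161 ≥ min AVC, the firm produces.
MC = 70 - 32x + 3x^2. Setting P = MC and taking the root on the rising branch gives x* = 13.
TR = 161·13 = 2093. TC = 1874 + 403 = 2277. Profit = 2093 − 2277 = -¥184.
Shutting down would mean losing the fixed cost of ¥1874, so operating at a loss of ¥184 is better by ¥1690.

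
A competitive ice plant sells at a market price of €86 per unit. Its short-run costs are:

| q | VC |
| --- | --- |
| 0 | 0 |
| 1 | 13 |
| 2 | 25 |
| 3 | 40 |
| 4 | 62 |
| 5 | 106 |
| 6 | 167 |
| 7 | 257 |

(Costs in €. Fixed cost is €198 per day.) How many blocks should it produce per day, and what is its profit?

q = 6; profit = €151

Tabulate TR − TC: q=0: -198; q=1: -125; q=2: -51; q=3: 20; q=4: 84; q=5: 126; q=6: 151; q=7: 147.
Profit is maximized at q = 6. AVC there is 167/6 = €27.83 ≤ P, so producing beats shutting down (which would give -€198).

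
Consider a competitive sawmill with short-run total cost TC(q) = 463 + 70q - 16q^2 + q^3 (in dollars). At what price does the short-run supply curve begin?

$6 per unit

Short-run supply begins at min AVC. From VC = 70q - 16q^2 + q^3, AVC = 70 - 16q + q^2.
At the minimum of AVC, MC = AVC. MC = 70 - 32q + 3q^2; setting MC = AVC gives 2q^2 - 16q = 0, so q = 8. min AVC = 6.
For P < $6 the firm produces nothing.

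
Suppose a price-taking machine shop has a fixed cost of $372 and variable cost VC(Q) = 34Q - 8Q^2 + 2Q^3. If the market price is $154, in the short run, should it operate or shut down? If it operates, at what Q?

Strip out fixed cost: VC = 34Q - 8Q^2 + 2Q^3. Then AVC = 34 - 8Q + 2Q^2 and MC = 34 - 16Q + 6Q^2.
AVC is minimized where dAVC/dQ = -8 + 4Q = 0, at Q = 2; min AVC = 34 - 8·2 + 2·2^2 = $26.
Because $154 ≥ $26, revenue can cover variable cost; the firm operates.
P = MC gives -120 - 16Q + 6Q^2 = 0, with roots -10/3 and 6. Take the larger (rising MC): Q* = 6.
Check: AVC at Q = 6 is $58 ≤ P, so revenue covers variable cost.
Profit = P·Q − TC = 154·6 − 720 = $204.

Produce at Q = 6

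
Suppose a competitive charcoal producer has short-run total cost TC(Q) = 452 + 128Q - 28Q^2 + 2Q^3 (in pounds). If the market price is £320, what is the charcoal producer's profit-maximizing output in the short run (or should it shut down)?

Produce at Q = 12

Variable cost is VC = 128Q - 28Q^2 + 2Q^3, so AVC = VC/Q = 128 - 28Q + 2Q^2 and MC = dTC/dQ = 128 - 56Q + 6Q^2.
AVC is minimized where dAVC/dQ = -28 + 4Q = 0, at Q = 7; min AVC = 128 - 28·7 + 2·7^2 = £30.
Since P = £320 ≥ min AVC = £30, price covers variable cost and the firm should produce.
P = MC gives -192 - 56Q + 6Q^2 = 0, with roots -8/3 and 12. Take the larger (rising MC): Q* = 12.
Check: AVC at Q = 12 is £80 ≤ P, so revenue covers variable cost.
Profit = P·Q − TC = 320·12 − 1412 = £2428.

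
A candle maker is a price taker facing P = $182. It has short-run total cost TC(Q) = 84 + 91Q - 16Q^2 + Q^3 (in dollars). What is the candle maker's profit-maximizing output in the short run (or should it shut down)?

Produce at Q = 13

Variable cost is VC = 91Q - 16Q^2 + Q^3, so AVC = VC/Q = 91 - 16Q + Q^2 and MC = dTC/dQ = 91 - 32Q + 3Q^2.
AVC hits its minimum where MC = AVC, at Q = 8, giving min AVC = 91 - 16·8 + 8^2 = $27.
Because $182 ≥ $27, revenue can cover variable cost; the firm operates.
P = MC gives -91 - 32Q + 3Q^2 = 0, with roots -7/3 and 13. Take the larger (rising MC): Q* = 13.
Check: AVC at Q = 13 is $52 ≤ P, so revenue covers variable cost.
Profit = P·Q − TC = 182·13 − 760 = $1606.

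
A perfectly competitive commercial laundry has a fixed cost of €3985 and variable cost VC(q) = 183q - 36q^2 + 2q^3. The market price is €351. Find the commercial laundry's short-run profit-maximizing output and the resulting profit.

AVC = 183 - 36q + 2q^2; min AVC = €21 at q = 9. Since P = €351 ≥ min AVC, the firm produces.
MC = 183 - 72q + 6q^2. Setting P = MC and taking the root on the rising branch gives q* = 14.
TR = 351·14 = 4914. TC = 3985 + 994 = 4979. Profit = 4914 − 4979 = -€65.
Shutting down would mean losing the fixed cost of €3985, so operating at a loss of €65 is better by €3920.

Profit = -€65 at q = 14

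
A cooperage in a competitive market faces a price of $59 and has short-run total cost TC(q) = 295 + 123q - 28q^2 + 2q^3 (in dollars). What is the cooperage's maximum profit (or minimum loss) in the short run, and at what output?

AVC = 123 - 28q + 2q^2; min AVC = $25 at q = 7. Since P = $59 ≥ min AVC, the firm produces.
MC = 123 - 56q + 6q^2. Setting P = MC and taking the root on the rising branch gives q* = 8.
TR = 59·8 = 472. TC = 295 + 216 = 511. Profit = 472 − 511 = -$39.
Shutting down would mean losing the fixed cost of $295, so operating at a loss of $39 is better by $256.

Profit = -$39 at q = 8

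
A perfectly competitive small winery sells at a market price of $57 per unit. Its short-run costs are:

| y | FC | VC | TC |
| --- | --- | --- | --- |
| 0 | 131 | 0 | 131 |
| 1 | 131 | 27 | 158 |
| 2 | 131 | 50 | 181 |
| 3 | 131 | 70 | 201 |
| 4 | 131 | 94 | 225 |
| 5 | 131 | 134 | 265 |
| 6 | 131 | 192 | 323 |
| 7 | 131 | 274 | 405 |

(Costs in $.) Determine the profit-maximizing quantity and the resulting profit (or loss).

y = 5; profit = $20

Tabulate TR − TC: y=0: -131; y=1: -101; y=2: -67; y=3: -30; y=4: 3; y=5: 20; y=6: 19; y=7: -6.
Profit is maximized at y = 5. AVC there is 134/5 = $26.80 ≤ P, so producing beats shutting down (which would give -$131).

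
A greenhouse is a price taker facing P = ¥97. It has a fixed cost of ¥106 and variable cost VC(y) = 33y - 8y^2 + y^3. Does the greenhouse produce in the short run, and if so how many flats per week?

Produce at y = 8

Strip out fixed cost: VC = 33y - 8y^2 + y^3. Then AVC = 33 - 8y + y^2 and MC = 33 - 16y + 3y^2.
The AVC parabola has its vertex at y = 8/2 = 4, where AVC = 33 - 8·4 + 4^2 = ¥17.
Because ¥97 ≥ ¥17, revenue can cover variable cost; the firm operates.
Set P = MC: 97 = 33 - 16y + 3y^2 → -64 - 16y + 3y^2 = 0. The roots are y = -8/3 and y = 8; the profit-maximizing output is on the rising part of MC, so y* = 8.
Check: AVC at y = 8 is ¥33 ≤ P, so revenue covers variable cost.
Profit = P·y − TC = 97·8 − 370 = ¥406.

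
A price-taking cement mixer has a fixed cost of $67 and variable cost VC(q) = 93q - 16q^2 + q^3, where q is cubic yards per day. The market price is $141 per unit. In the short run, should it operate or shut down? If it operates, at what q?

Strip out fixed cost: VC = 93q - 16q^2 + q^3. Then AVC = 93 - 16q + q^2 and MC = 93 - 32q + 3q^2.
AVC is minimized where dAVC/dq = -16 + 2q = 0, at q = 8; min AVC = 93 - 16·8 + 8^2 = $29.
Since P = $141 ≥ min AVC = $29, price covers variable cost and the firm should produce.
P = MC gives -48 - 32q + 3q^2 = 0, with roots -4/3 and 12. Take the larger (rising MC): q* = 12.
Check: AVC at q = 12 is $45 ≤ P, so revenue covers variable cost.
Profit = P·q − TC = 141·12 − 607 = $1085.

Produce at q = 12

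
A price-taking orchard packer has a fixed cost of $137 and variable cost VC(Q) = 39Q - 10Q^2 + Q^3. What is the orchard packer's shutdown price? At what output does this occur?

$14 per unit, at Q = 5

The shutdown price is the minimum of AVC. VC = 39Q - 10Q^2 + Q^3, so AVC = 39 - 10Q + Q^2.
At the minimum of AVC, MC = AVC. MC = 39 - 20Q + 3Q^2; setting MC = AVC gives 2Q^2 - 10Q = 0, so Q = 5. min AVC = 14.
So the shutdown price is $14.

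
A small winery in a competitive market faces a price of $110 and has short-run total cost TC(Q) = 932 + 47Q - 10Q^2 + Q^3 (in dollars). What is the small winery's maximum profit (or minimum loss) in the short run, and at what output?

Profit = -$284 at Q = 9

AVC = 47 - 10Q + Q^2; min AVC = $22 at Q = 5. Since P = $110 ≥ min AVC, the firm produces.
MC = 47 - 20Q + 3Q^2. Setting P = MC and taking the root on the rising branch gives Q* = 9.
TR = 110·9 = 990. TC = 932 + 342 = 1274. Profit = 990 − 1274 = -$284.
That loss of $284 beats the $932 the firm would lose by shutting down; producing recovers $648 of fixed cost.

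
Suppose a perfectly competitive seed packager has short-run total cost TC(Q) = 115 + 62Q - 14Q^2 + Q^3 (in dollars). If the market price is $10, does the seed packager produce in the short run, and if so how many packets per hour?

Variable cost is VC = 62Q - 14Q^2 + Q^3, so AVC = VC/Q = 62 - 14Q + Q^2 and MC = dTC/dQ = 62 - 28Q + 3Q^2.
The AVC parabola has its vertex at Q = 14/2 = 7, where AVC = 62 - 14·7 + 7^2 = $13.
Since P = $10 < min AVC = $13, price fails to cover variable cost at any output.
Best response: produce nothing and absorb the $115 fixed cost.

Shut down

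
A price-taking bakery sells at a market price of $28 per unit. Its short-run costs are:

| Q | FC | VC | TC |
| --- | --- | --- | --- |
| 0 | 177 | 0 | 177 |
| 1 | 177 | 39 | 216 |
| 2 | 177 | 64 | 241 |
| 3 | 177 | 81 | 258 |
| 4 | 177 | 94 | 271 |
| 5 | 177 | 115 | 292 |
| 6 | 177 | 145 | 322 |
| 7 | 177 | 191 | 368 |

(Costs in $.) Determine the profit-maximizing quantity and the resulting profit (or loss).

Q = 5; profit = -$152

Profit at each row (π = 28Q − TC): Q=0: -177; Q=1: -188; Q=2: -185; Q=3: -174; Q=4: -159; Q=5: -152; Q=6: -154; Q=7: -172.
Profit is maximized at Q = 5. AVC there is 115/5 = $23 ≤ P, so producing beats shutting down (which would give -$177).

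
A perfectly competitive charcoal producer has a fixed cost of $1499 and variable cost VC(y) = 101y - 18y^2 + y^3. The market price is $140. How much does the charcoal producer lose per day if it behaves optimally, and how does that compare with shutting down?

AVC = 101 - 18y + y^2; min AVC = $20 at y = 9. Since P = $140 ≥ min AVC, the firm produces.
With MC = 101 - 36y + 3y^2, P = MC on the upward-sloping part at y* = 13.
TR = 140·13 = 1820. TC = 1499 + 468 = 1967. Profit = 1820 − 1967 = -$147.
That loss of $147 beats the $1499 the firm would lose by shutting down; producing recovers $1352 of fixed cost.

Profit = -$147 at y = 13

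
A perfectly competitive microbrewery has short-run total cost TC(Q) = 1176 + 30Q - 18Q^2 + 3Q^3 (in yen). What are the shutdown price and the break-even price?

Shutdown price = min AVC. AVC = 30 - 18Q + 3Q^2, with vertex at Q = 3 and minimum ¥3.
ATC = 1176/Q + 30 - 18Q + 3Q^2. Setting dATC/dQ = −1176/Q^2 − 18 + 6Q = 0 gives Q = 7 (since 6·7^3 − 18·7^2 = 1176).
min ATC = 1176/7 + 30 − 18·7 + 3·7^2 = ¥219. That is the break-even price.
For ¥3 ≤ P < ¥219 the firm produces at a loss; below ¥3 it shuts down.

Shutdown price = ¥3; break-even price = ¥219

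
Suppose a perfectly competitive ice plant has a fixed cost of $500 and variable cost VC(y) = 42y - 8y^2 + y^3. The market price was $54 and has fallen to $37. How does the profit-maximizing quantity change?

AVC = 42 - 8y + y^2, minimized at y = 4 where min AVC = $26. MC = 42 - 16y + 3y^2.
With P = $54 above the shutdown price, P = MC gives y = 6.
At P = $37 ≥ min AVC, set P = MC: y = 5. The firm stays open but cuts output.

Output falls from 6 to 5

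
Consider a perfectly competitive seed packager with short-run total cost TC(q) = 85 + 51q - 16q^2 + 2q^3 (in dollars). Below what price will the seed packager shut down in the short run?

$19 per unit

The firm shuts down when price falls below the minimum of average variable cost. AVC = VC/q = 51 - 16q + 2q^2.
dAVC/dq = -16 + 4q = 0 gives q = 4. min AVC = 51 - 16·4 + 2·4^2 = 19.
So the shutdown price is $19.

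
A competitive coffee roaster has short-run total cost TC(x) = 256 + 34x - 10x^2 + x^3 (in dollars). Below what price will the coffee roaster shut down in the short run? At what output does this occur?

$9 per unit, at x = 5

Short-run supply begins at min AVC. From VC = 34x - 10x^2 + x^3, AVC = 34 - 10x + x^2.
At the minimum of AVC, MC = AVC. MC = 34 - 20x + 3x^2; setting MC = AVC gives 2x^2 - 10x = 0, so x = 5. min AVC = 9.
So the shutdown price is $9.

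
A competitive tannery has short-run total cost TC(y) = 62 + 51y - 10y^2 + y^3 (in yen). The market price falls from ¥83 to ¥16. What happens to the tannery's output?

Output falls from 8 to 0 (the firm shuts down)

MC = 51 - 20y + 3y^2; the shutdown threshold is min AVC = ¥26 (at y = 5).
With P = ¥83 above the shutdown price, P = MC gives y = 8.
At P = ¥16 < min AVC = ¥26, price no longer covers variable cost at any output, so the firm shuts down: y = 0.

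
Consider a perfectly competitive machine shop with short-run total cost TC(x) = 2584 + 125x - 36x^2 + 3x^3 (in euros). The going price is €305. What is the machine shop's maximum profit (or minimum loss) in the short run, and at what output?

Profit = -€184 at x = 10

AVC = 125 - 36x + 3x^2; min AVC = €17 at x = 6. Since P = €305 ≥ min AVC, the firm produces.
With MC = 125 - 72x + 9x^2, P = MC on the upward-sloping part at x* = 10.
TR = 305·10 = 3050. TC = 2584 + 650 = 3234. Profit = 3050 − 3234 = -€184.
By producing, the firm covers all variable cost plus €2400 of fixed cost; shutting down would lose the full €2584.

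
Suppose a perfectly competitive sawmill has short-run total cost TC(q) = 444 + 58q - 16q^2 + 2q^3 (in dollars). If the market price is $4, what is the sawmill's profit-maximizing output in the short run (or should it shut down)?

Shut down

Variable cost is VC = 58q - 16q^2 + 2q^3, so AVC = VC/q = 58 - 16q + 2q^2 and MC = dTC/dq = 58 - 32q + 6q^2.
AVC is minimized where dAVC/dq = -16 + 4q = 0, at q = 4; min AVC = 58 - 16·4 + 2·4^2 = $26.
Since P = $4 < min AVC = $26, price fails to cover variable cost at any output.
Best response: produce nothing and absorb the $444 fixed cost.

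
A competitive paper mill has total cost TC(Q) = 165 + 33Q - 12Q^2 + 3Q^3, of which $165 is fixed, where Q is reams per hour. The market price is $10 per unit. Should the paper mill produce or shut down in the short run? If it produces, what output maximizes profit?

Variable cost is VC = 33Q - 12Q^2 + 3Q^3, so AVC = VC/Q = 33 - 12Q + 3Q^2 and MC = dTC/dQ = 33 - 24Q + 9Q^2.
AVC is minimized where dAVC/dQ = -12 + 6Q = 0, at Q = 2; min AVC = 33 - 12·2 + 3·2^2 = $21.
With P < min AVC ($10 < $21), every unit sold adds to the loss.
The firm minimizes its loss by shutting down and losing only its fixed cost of $165.

Shut down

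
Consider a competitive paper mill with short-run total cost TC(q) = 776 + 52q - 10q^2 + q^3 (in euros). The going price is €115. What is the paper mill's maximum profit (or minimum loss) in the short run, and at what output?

Profit = -€128 at q = 9

AVC = 52 - 10q + q^2 has its minimum €27 at q = 5; price €115 clears that bar, so the firm operates.
MC = 52 - 20q + 3q^2. Setting P = MC and taking the root on the rising branch gives q* = 9.
TR = 115·9 = 1035. TC = 776 + 387 = 1163. Profit = 1035 − 1163 = -€128.
That loss of €128 beats the €776 the firm would lose by shutting down; producing recovers €648 of fixed cost.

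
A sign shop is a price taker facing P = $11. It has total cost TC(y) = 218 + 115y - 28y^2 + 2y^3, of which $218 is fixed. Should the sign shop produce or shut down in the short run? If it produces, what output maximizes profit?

Shut down

Variable cost is VC = 115y - 28y^2 + 2y^3, so AVC = VC/y = 115 - 28y + 2y^2 and MC = dTC/dy = 115 - 56y + 6y^2.
AVC hits its minimum where MC = AVC, at y = 7, giving min AVC = 115 - 28·7 + 2·7^2 = $17.
Since P = $11 < min AVC = $17, price fails to cover variable cost at any output.
The firm minimizes its loss by shutting down and losing only its fixed cost of $218.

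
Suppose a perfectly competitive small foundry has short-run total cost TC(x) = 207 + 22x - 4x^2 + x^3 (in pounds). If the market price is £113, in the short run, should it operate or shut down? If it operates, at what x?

Variable cost is VC = 22x - 4x^2 + x^3, so AVC = VC/x = 22 - 4x + x^2 and MC = dTC/dx = 22 - 8x + 3x^2.
AVC is minimized where dAVC/dx = -4 + 2x = 0, at x = 2; min AVC = 22 - 4·2 + 2^2 = £18.
Since P = £113 ≥ min AVC = £18, price covers variable cost and the firm should produce.
Set P = MC: 113 = 22 - 8x + 3x^2 → -91 - 8x + 3x^2 = 0. The roots are x = -13/3 and x = 7; the profit-maximizing output is on the rising part of MC, so x* = 7.
Check: AVC at x = 7 is £43 ≤ P, so revenue covers variable cost.
Profit = P·x − TC = 113·7 − 508 = £283.

Produce at x = 7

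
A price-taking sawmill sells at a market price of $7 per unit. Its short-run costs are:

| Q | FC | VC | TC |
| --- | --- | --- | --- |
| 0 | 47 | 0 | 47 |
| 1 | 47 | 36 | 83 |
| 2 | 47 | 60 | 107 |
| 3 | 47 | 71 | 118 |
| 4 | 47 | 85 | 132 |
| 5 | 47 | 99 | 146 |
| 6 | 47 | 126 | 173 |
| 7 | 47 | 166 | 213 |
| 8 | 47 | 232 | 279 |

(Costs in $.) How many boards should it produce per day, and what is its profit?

Profit at each row (π = 7Q − TC): Q=0: -47; Q=1: -76; Q=2: -93; Q=3: -97; Q=4: -104; Q=5: -111; Q=6: -131; Q=7: -164; Q=8: -223.
Profit is highest at Q = 0. Equivalently, the lowest AVC in the table is 99/5 ≈ $19.80 at Q = 5, and P = $7 falls below it — price never covers variable cost, so the firm shuts down and loses only its fixed cost.

Q = 0 (shut down); profit = -$47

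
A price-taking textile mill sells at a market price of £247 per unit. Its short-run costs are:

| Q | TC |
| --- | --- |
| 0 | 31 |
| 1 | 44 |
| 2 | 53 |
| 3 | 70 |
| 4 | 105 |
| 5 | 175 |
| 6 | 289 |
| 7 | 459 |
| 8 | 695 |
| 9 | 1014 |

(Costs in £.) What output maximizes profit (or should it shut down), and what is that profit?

Profit at each row (π = 247Q − TC): Q=0: -31; Q=1: 203; Q=2: 441; Q=3: 671; Q=4: 883; Q=5: 1060; Q=6: 1193; Q=7: 1270; Q=8: 1281; Q=9: 1209.
Profit is maximized at Q = 8. AVC there is 664/8 = £83 ≤ P, so producing beats shutting down (which would give -£31).

Q = 8; profit = £1281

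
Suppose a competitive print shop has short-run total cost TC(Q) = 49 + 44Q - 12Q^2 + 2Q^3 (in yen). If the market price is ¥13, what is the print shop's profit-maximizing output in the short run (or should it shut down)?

Strip out fixed cost: VC = 44Q - 12Q^2 + 2Q^3. Then AVC = 44 - 12Q + 2Q^2 and MC = 44 - 24Q + 6Q^2.
AVC hits its minimum where MC = AVC, at Q = 3, giving min AVC = 44 - 12·3 + 2·3^2 = ¥26.
Since P = ¥13 < min AVC = ¥26, price fails to cover variable cost at any output.
The firm minimizes its loss by shutting down and losing only its fixed cost of ¥49.

Shut down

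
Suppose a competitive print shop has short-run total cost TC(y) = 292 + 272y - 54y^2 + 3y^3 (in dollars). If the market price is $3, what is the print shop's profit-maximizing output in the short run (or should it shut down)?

From TC, MC = TC'(y) = 272 - 108y + 9y^2 and AVC = VC/y = 272 - 54y + 3y^2.
The AVC parabola has its vertex at y = 54/6 = 9, where AVC = 272 - 54·9 + 3·9^2 = $29.
Since P = $3 < min AVC = $29, price fails to cover variable cost at any output.
Shutting down limits the loss to fixed cost, $292.

Shut down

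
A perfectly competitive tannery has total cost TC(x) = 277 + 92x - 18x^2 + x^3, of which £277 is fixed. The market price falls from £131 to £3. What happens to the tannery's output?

Output falls from 13 to 0 (the firm shuts down)

MC = 92 - 36x + 3x^2; the shutdown threshold is min AVC = £11 (at x = 9).
With P = £131 above the shutdown price, P = MC gives x = 13.
At P = £3 < min AVC = £11, price no longer covers variable cost at any output, so the firm shuts down: x = 0.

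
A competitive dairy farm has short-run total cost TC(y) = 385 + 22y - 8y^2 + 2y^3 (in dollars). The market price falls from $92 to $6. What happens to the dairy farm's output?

Output falls from 5 to 0 (the firm shuts down)

AVC = 22 - 8y + 2y^2, minimized at y = 2 where min AVC = $14. MC = 22 - 16y + 6y^2.
At P = $92 ≥ min AVC, set P = MC on the rising branch: y = 5.
At P = $6 < min AVC = $14, price no longer covers variable cost at any output, so the firm shuts down: y = 0.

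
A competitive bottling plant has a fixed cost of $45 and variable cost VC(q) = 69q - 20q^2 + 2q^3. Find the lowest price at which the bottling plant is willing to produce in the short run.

$19 per unit

The firm shuts down when price falls below the minimum of average variable cost. AVC = VC/q = 69 - 20q + 2q^2.
dAVC/dq = -20 + 4q = 0 gives q = 5. min AVC = 69 - 20·5 + 2·5^2 = 19.
For P < $19 the firm produces nothing.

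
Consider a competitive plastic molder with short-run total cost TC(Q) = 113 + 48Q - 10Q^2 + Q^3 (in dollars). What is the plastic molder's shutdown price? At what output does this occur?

$23 per unit, at Q = 5

The firm shuts down when price falls below the minimum of average variable cost. AVC = VC/Q = 48 - 10Q + Q^2.
At the minimum of AVC, MC = AVC. MC = 48 - 20Q + 3Q^2; setting MC = AVC gives 2Q^2 - 10Q = 0, so Q = 5. min AVC = 23.
The firm shuts down for any P below $23.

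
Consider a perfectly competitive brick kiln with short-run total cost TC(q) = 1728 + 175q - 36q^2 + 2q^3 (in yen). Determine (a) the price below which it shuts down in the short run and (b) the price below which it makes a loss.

Shutdown price = ¥13; break-even price = ¥175

AVC = 175 - 36q + 2q^2; minimized at q = 9, giving min AVC = ¥13. That is the shutdown price.
ATC = 1728/q + 175 - 36q + 2q^2. Setting dATC/dq = −1728/q^2 − 36 + 4q = 0 gives q = 12 (since 4·12^3 − 36·12^2 = 1728).
min ATC = 1728/12 + 175 − 36·12 + 2·12^2 = ¥175. That is the break-even price.
For ¥13 ≤ P < ¥175 the firm produces at a loss; below ¥13 it shuts down.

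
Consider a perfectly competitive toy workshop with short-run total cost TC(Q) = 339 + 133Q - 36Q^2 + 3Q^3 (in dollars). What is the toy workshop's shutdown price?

The shutdown price is the minimum of AVC. VC = 133Q - 36Q^2 + 3Q^3, so AVC = 133 - 36Q + 3Q^2.
At the minimum of AVC, MC = AVC. MC = 133 - 72Q + 9Q^2; setting MC = AVC gives 6Q^2 - 36Q = 0, so Q = 6. min AVC = 25.
The firm shuts down for any P below $25.

$25 per unit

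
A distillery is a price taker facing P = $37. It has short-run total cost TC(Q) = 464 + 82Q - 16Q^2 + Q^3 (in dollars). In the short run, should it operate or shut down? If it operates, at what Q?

Produce at Q = 9

Strip out fixed cost: VC = 82Q - 16Q^2 + Q^3. Then AVC = 82 - 16Q + Q^2 and MC = 82 - 32Q + 3Q^2.
The AVC parabola has its vertex at Q = 16/2 = 8, where AVC = 82 - 16·8 + 8^2 = $18.
P = $37 exceeds min AVC = $18, so the firm stays open.
Solving P = MC: 45 - 32Q + 3Q^2 = 0 ⇒ Q = 5/3 or 9. On the upward-sloping branch, Q* = 9.
Check: AVC at Q = 9 is $19 ≤ P, so revenue covers variable cost.
Profit = P·Q − TC = 37·9 − 635 = -$302, a loss, but smaller than the $464 fixed cost the firm would lose by shutting down.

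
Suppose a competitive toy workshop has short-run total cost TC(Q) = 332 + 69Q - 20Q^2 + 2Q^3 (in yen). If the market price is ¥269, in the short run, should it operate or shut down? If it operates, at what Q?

Strip out fixed cost: VC = 69Q - 20Q^2 + 2Q^3. Then AVC = 69 - 20Q + 2Q^2 and MC = 69 - 40Q + 6Q^2.
AVC is minimized where dAVC/dQ = -20 + 4Q = 0, at Q = 5; min AVC = 69 - 20·5 + 2·5^2 = ¥19.
Because ¥269 ≥ ¥19, revenue can cover variable cost; the firm operates.
Set P = MC: 269 = 69 - 40Q + 6Q^2 → -200 - 40Q + 6Q^2 = 0. The roots are Q = -10/3 and Q = 10; the profit-maximizing output is on the rising part of MC, so Q* = 10.
Check: AVC at Q = 10 is ¥69 ≤ P, so revenue covers variable cost.
Profit = P·Q − TC = 269·10 − 1022 = ¥1668.

Produce at Q = 10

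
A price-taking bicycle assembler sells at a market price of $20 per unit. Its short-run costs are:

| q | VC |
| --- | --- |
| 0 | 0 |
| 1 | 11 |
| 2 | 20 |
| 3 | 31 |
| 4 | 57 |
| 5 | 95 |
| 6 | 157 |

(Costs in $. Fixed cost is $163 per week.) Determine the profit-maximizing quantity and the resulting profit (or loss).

Profit at each row (π = 20q − TC): q=0: -163; q=1: -154; q=2: -143; q=3: -134; q=4: -140; q=5: -158; q=6: -200.
Profit is maximized at q = 3. AVC there is 31/3 = $10.33 ≤ P, so producing beats shutting down (which would give -$163).

q = 3; profit = -$134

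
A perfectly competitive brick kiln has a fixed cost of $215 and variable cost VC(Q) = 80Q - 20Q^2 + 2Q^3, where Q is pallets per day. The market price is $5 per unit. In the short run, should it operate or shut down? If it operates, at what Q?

Shut down

Strip out fixed cost: VC = 80Q - 20Q^2 + 2Q^3. Then AVC = 80 - 20Q + 2Q^2 and MC = 80 - 40Q + 6Q^2.
AVC is minimized where dAVC/dQ = -20 + 4Q = 0, at Q = 5; min AVC = 80 - 20·5 + 2·5^2 = $30.
P = $5 lies below min AVC = $30; no output level covers variable cost.
Best response: produce nothing and absorb the $215 fixed cost.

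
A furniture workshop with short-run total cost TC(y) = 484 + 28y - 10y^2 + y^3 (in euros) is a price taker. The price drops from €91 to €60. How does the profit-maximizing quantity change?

Output falls from 9 to 8

MC = 28 - 20y + 3y^2; the shutdown threshold is min AVC = €3 (at y = 5).
At P = €91 ≥ min AVC, set P = MC on the rising branch: y = 9.
At P = €60 ≥ min AVC, set P = MC: y = 8. The firm stays open but cuts output.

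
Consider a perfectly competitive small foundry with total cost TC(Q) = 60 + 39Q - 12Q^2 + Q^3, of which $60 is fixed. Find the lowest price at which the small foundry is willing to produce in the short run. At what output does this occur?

$3 per unit, at Q = 6

The shutdown price is the minimum of AVC. VC = 39Q - 12Q^2 + Q^3, so AVC = 39 - 12Q + Q^2.
At the minimum of AVC, MC = AVC. MC = 39 - 24Q + 3Q^2; setting MC = AVC gives 2Q^2 - 12Q = 0, so Q = 6. min AVC = 3.
So the shutdown price is $3.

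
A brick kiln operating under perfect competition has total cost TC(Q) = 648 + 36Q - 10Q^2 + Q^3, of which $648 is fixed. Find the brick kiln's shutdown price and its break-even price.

Shutdown price = min AVC. AVC = 36 - 10Q + Q^2, with vertex at Q = 5 and minimum $11.
ATC = 648/Q + 36 - 10Q + Q^2. Setting dATC/dQ = −648/Q^2 − 10 + 2Q = 0 gives Q = 9 (since 2·9^3 − 10·9^2 = 648).
min ATC = 648/9 + 36 − 10·9 + 9^2 = $99. That is the break-even price.
Between these two prices the firm operates at a loss; above $99 it earns a profit.

Shutdown price = $11; break-even price = $99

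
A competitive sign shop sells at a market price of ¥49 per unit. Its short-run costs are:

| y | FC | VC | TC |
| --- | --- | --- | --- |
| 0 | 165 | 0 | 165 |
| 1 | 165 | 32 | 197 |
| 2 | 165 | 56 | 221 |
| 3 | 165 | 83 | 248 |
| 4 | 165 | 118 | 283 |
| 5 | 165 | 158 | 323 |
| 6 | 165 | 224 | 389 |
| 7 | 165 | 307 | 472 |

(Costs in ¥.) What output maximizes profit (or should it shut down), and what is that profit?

Profit at each row (π = 49y − TC): y=0: -165; y=1: -148; y=2: -123; y=3: -101; y=4: -87; y=5: -78; y=6: -95; y=7: -129.
Profit is maximized at y = 5. AVC there is 158/5 = ¥31.60 ≤ P, so producing beats shutting down (which would give -¥165).

y = 5; profit = -¥78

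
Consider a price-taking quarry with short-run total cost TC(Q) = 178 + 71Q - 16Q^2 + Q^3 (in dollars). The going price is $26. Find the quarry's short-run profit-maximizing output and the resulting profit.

AVC = 71 - 16Q + Q^2 has its minimum $7 at Q = 8; price $26 clears that bar, so the firm operates.
With MC = 71 - 32Q + 3Q^2, P = MC on the upward-sloping part at Q* = 9.
TR = 26·9 = 234. TC = 178 + 72 = 250. Profit = 234 − 250 = -$16.
By producing, the firm covers all variable cost plus $162 of fixed cost; shutting down would lose the full $178.

Profit = -$16 at Q = 9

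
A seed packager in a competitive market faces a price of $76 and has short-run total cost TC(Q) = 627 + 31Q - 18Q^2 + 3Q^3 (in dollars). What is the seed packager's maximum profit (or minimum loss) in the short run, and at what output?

AVC = 31 - 18Q + 3Q^2 has its minimum $4 at Q = 3; price $76 clears that bar, so the firm operates.
With MC = 31 - 36Q + 9Q^2, P = MC on the upward-sloping part at Q* = 5.
TR = 76·5 = 380. TC = 627 + 80 = 707. Profit = 380 − 707 = -$327.
That loss of $327 beats the $627 the firm would lose by shutting down; producing recovers $300 of fixed cost.

Profit = -$327 at Q = 5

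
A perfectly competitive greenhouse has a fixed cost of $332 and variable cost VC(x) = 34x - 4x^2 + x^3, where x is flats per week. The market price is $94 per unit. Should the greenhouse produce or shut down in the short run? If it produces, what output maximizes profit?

Produce at x = 6

Variable cost is VC = 34x - 4x^2 + x^3, so AVC = VC/x = 34 - 4x + x^2 and MC = dTC/dx = 34 - 8x + 3x^2.
AVC hits its minimum where MC = AVC, at x = 2, giving min AVC = 34 - 4·2 + 2^2 = $30.
P = $94 exceeds min AVC = $30, so the firm stays open.
P = MC gives -60 - 8x + 3x^2 = 0, with roots -10/3 and 6. Take the larger (rising MC): x* = 6.
Check: AVC at x = 6 is $46 ≤ P, so revenue covers variable cost.
Profit = P·x − TC = 94·6 − 608 = -$44, a loss, but smaller than the $332 fixed cost the firm would lose by shutting down.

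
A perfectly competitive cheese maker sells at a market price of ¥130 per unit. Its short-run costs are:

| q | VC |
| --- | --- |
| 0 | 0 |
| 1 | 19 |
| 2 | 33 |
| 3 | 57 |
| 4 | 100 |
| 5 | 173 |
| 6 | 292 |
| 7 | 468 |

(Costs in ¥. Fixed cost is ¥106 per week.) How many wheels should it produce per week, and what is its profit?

Profit at each row (π = 130q − TC): q=0: -106; q=1: 5; q=2: 121; q=3: 227; q=4: 314; q=5: 371; q=6: 382; q=7: 336.
Profit is maximized at q = 6. AVC there is 292/6 = ¥48.67 ≤ P, so producing beats shutting down (which would give -¥106).

q = 6; profit = ¥382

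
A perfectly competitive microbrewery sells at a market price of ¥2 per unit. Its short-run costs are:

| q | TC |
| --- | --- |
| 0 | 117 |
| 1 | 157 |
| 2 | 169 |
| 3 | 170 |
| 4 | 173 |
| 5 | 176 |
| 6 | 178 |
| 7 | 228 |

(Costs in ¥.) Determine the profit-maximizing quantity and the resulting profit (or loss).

q = 0 (shut down); profit = -¥117

Profit at each row (π = 2q − TC): q=0: -117; q=1: -155; q=2: -165; q=3: -164; q=4: -165; q=5: -166; q=6: -166; q=7: -214.
Profit is highest at q = 0. Equivalently, the lowest AVC in the table is 61/6 ≈ ¥10.17 at q = 6, and P = ¥2 falls below it — price never covers variable cost, so the firm shuts down and loses only its fixed cost.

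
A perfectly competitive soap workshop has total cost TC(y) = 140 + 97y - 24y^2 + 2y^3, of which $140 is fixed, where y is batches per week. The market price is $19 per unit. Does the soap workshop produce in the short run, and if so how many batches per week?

Strip out fixed cost: VC = 97y - 24y^2 + 2y^3. Then AVC = 97 - 24y + 2y^2 and MC = 97 - 48y + 6y^2.
The AVC parabola has its vertex at y = 24/4 = 6, where AVC = 97 - 24·6 + 2·6^2 = $25.
With P < min AVC ($19 < $25), every unit sold adds to the loss.
The firm minimizes its loss by shutting down and losing only its fixed cost of $140.

Shut down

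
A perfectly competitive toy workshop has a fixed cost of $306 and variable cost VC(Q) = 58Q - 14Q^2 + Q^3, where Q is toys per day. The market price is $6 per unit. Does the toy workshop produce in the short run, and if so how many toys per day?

Shut down

From TC, MC = TC'(Q) = 58 - 28Q + 3Q^2 and AVC = VC/Q = 58 - 14Q + Q^2.
AVC is minimized where dAVC/dQ = -14 + 2Q = 0, at Q = 7; min AVC = 58 - 14·7 + 7^2 = $9.
Since P = $6 < min AVC = $9, price fails to cover variable cost at any output.
Best response: produce nothing and absorb the $306 fixed cost.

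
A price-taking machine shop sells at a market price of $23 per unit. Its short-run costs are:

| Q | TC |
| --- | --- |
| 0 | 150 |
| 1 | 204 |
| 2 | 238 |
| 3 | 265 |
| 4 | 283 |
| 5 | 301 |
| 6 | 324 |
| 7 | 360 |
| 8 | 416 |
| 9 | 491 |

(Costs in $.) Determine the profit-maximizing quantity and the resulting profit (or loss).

Tabulate TR − TC: Q=0: -150; Q=1: -181; Q=2: -192; Q=3: -196; Q=4: -191; Q=5: -186; Q=6: -186; Q=7: -199; Q=8: -232; Q=9: -284.
Profit is highest at Q = 0. Equivalently, the lowest AVC in the table is 174/6 ≈ $29 at Q = 6, and P = $23 falls below it — price never covers variable cost, so the firm shuts down and loses only its fixed cost.

Q = 0 (shut down); profit = -$150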